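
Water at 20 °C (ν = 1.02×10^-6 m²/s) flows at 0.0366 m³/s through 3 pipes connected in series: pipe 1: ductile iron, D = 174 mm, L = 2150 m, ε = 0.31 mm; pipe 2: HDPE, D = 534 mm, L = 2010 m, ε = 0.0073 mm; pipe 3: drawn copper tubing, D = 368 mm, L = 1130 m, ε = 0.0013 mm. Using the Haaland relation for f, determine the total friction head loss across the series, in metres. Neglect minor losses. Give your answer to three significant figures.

H ≈ 35.3 m

Pipe 1: V = 1.539 m/s, Re = 2.63×10^5, ε/D = 0.00178, f = 0.02342, h_1 = f(L/D)V²/2g = 34.94 m
Pipe 2: V = 0.1634 m/s, Re = 8.56×10^4, ε/D = 1.37×10^-5, f = 0.01846, h_2 = f(L/D)V²/2g = 0.09461 m
Pipe 3: V = 0.3441 m/s, Re = 1.24×10^5, ε/D = 3.53×10^-6, f = 0.01706, h_3 = f(L/D)V²/2g = 0.3161 m
Series → Q common, losses add: H = Σh = 35.35 m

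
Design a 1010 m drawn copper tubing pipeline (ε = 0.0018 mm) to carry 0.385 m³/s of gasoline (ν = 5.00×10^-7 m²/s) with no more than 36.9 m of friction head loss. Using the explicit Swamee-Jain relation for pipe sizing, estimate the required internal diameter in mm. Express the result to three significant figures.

Swamee-Jain (Type III): D = 0.66·[ε^1.25·(LQ²/(gh_f))^4.75 + ν·Q^9.4·(L/(gh_f))^5.2]^0.04
LQ²/(gh_f) = 0.4136; L/(gh_f) = 2.790
Term 1 = ε^1.25·(…)^4.75 = 9.95×10^-10; Term 2 = ν·Q^9.4·(…)^5.2 = 1.32×10^-8
D = 0.66·(9.95×10^-10 + 1.32×10^-8)^0.04 = 0.3203 m = 320 mm
Check: V = 4.78 m/s, Re = 3.06×10^6, f = 0.009977, h_f = 36.6 m ≈ 36.9 m ✓

D ≈ 320 mm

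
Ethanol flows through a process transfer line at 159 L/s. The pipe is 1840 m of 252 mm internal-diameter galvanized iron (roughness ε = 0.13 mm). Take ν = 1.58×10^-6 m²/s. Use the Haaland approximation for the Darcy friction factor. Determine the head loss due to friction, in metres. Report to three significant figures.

h_f ≈ 66.8 m

V = 4Q/(πD²) = 4·0.159/(π·0.252²) = 3.188 m/s
Re = VD/ν = 3.188·0.252/1.58×10^-6 = 5.08×10^5 → turbulent
ε/D = 0.13/252 = 5.16×10^-4
Haaland: f = 0.01767
h_f = f(L/D)V²/(2g) = 0.01767·(1840/0.252)·3.188²/(2·9.81) = 66.81 m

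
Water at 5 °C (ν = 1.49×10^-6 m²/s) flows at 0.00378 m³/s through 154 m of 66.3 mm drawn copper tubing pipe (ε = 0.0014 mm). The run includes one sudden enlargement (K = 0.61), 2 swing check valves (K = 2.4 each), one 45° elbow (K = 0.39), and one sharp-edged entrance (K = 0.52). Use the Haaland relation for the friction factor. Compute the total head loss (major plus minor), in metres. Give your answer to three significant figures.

V = 4Q/(πD²) = 1.095 m/s; V²/2g = 0.06110 m
Re = 4.87×10^4, ε/D = 2.11×10^-5 → f = 0.02088 (Haaland)
Major: h_f = f(L/D)·V²/2g = 0.02088·2323·0.06110 = 2.964 m
Minor: ΣK = 6.32; h_m = ΣK·V²/2g = 0.3862 m
Total H_L = 2.964 + 0.3862 = 3.350 m

H_L ≈ 3.35 m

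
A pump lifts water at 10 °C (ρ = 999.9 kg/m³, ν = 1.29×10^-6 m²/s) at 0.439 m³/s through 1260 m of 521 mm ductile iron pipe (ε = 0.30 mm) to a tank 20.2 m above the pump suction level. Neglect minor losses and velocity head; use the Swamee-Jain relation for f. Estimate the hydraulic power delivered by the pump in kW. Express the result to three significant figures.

P_hyd ≈ 127 kW

V = 4Q/(πD²) = 2.059 m/s; Re = 8.32×10^5; ε/D = 5.76×10^-4; f = 0.01789
h_f = f(L/D)V²/2g = 9.349 m
Total head H = z + h_f = 20.2 + 9.349 = 29.55 m
P_hyd = ρgQH = 999.9·9.81·0.439·29.55 = 127.2 kW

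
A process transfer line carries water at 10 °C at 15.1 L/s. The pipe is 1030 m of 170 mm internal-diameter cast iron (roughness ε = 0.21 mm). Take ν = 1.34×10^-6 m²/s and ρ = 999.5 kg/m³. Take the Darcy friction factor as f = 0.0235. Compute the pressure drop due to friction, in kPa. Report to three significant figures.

Δp ≈ 31.5 kPa

V = 4Q/(πD²) = 4·0.0151/(π·0.170²) = 0.6653 m/s
h_f = f(L/D)V²/(2g) = 0.02350·(1030/0.170)·0.6653²/(2·9.81) = 3.212 m
Δp = ρg·h_f = 999.5·9.81·3.212 = 31.49 kPa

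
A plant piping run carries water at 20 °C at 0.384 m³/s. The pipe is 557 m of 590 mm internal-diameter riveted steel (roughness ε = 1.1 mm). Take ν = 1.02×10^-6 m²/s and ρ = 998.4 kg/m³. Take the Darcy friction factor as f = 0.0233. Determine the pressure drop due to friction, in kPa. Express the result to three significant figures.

V = 4Q/(πD²) = 4·0.384/(π·0.590²) = 1.405 m/s
h_f = f(L/D)V²/(2g) = 0.02330·(557/0.590)·1.405²/(2·9.81) = 2.212 m
Δp = ρg·h_f = 998.4·9.81·2.212 = 21.66 kPa

Δp ≈ 21.7 kPa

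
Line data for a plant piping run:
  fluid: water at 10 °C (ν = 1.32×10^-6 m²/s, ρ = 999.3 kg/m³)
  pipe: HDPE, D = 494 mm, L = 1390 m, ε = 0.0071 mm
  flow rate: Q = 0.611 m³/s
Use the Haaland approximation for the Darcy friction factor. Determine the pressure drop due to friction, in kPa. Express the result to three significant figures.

Δp ≈ 165 kPa

V = 4Q/(πD²) = 4·0.611/(π·0.494²) = 3.188 m/s
Re = VD/ν = 3.188·0.494/1.32×10^-6 = 1.19×10^6 → turbulent
ε/D = 0.0071/494 = 1.44×10^-5
Haaland: f = 0.01155
h_f = f(L/D)V²/(2g) = 0.01155·(1390/0.494)·3.188²/(2·9.81) = 16.83 m
Δp = ρg·h_f = 999.3·9.81·16.83 = 165.0 kPa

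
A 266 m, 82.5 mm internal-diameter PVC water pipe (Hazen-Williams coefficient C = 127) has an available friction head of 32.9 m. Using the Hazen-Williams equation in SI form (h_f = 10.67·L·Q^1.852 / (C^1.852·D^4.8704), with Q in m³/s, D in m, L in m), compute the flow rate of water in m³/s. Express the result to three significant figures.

Rearranging: Q = [h_f·C^1.852·D^4.8704 / (10.67·L)]^(1/1.852)
Q = [32.9·127^1.852·0.0825^4.8704 / (10.67·266)]^0.540 = 0.01618 m³/s

Q ≈ 0.0162 m³/s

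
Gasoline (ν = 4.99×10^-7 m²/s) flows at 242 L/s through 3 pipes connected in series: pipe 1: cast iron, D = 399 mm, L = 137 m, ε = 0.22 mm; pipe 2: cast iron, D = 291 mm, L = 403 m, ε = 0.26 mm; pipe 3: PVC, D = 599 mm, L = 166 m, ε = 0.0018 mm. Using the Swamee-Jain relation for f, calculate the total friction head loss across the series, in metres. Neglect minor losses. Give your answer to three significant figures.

H ≈ 19.3 m

Pipe 1: V = 1.935 m/s, Re = 1.55×10^6, ε/D = 5.51×10^-4, f = 0.01746, h_1 = f(L/D)V²/2g = 1.145 m
Pipe 2: V = 3.639 m/s, Re = 2.12×10^6, ε/D = 8.93×10^-4, f = 0.01933, h_2 = f(L/D)V²/2g = 18.06 m
Pipe 3: V = 0.8588 m/s, Re = 1.03×10^6, ε/D = 3.01×10^-6, f = 0.01163, h_3 = f(L/D)V²/2g = 0.1211 m
Series → Q common, losses add: H = Σh = 19.33 m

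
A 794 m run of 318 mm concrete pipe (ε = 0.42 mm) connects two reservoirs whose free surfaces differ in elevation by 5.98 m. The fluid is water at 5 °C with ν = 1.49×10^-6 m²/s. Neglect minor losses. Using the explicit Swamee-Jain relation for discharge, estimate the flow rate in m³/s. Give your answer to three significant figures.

Swamee-Jain (Type II): Q = -0.965·√(gD⁵h_f/L)·ln[ε/(3.7D) + √(3.17ν²L/(gD³h_f))]
√(gD⁵h_f/L) = √(9.81·0.318⁵·5.98/794) = 0.01550
ε/(3.7D) = 3.57×10^-4; √(3.17ν²L/(gD³h_f)) = 5.44×10^-5
Q = -0.965·0.01550·ln(4.114×10^-4) = 0.1166 m³/s
Check: V = 1.47 m/s, Re = 3.13×10^5, f = 0.02195, h_f = 6.02 m ≈ 5.98 m ✓

Q ≈ 0.117 m³/s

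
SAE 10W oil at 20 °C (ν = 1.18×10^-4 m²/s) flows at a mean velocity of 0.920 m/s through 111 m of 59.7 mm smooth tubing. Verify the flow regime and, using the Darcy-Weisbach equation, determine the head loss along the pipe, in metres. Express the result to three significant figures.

Re = VD/ν = 0.920·0.05970/1.18×10^-4 = 465 → laminar (Re < 2300)
f = 64/Re = 0.1375
h_f = f(L/D)V²/(2g) = 0.1375·(111/0.05970)·0.920²/(2·9.81) = 11.03 m

h_f ≈ 11.0 m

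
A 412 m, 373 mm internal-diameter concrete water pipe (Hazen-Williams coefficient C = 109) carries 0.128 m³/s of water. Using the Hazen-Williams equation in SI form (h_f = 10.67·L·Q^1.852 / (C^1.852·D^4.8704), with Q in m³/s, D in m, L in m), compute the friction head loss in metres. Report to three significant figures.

h_f ≈ 2.01 m

h_f = 10.67·412·0.128^1.852 / (109^1.852·0.373^4.8704) = 2.006 m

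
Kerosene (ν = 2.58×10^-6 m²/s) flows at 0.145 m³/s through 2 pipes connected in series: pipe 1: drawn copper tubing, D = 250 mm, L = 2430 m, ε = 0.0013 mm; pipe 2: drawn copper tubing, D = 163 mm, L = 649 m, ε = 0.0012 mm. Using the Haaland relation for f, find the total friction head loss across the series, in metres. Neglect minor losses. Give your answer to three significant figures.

Pipe 1: V = 2.954 m/s, Re = 2.86×10^5, ε/D = 5.20×10^-6, f = 0.01451, h_1 = f(L/D)V²/2g = 62.72 m
Pipe 2: V = 6.949 m/s, Re = 4.39×10^5, ε/D = 7.36×10^-6, f = 0.01345, h_2 = f(L/D)V²/2g = 131.8 m
Series → Q common, losses add: H = Σh = 194.5 m

H ≈ 194 m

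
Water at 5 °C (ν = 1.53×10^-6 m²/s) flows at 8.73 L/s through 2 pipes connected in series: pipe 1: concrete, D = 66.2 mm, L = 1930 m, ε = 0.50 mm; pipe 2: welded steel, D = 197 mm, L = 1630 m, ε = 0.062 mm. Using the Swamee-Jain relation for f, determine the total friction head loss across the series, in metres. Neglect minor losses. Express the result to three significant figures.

Pipe 1: V = 2.536 m/s, Re = 1.10×10^5, ε/D = 0.00755, f = 0.03544, h_1 = f(L/D)V²/2g = 338.8 m
Pipe 2: V = 0.2864 m/s, Re = 3.69×10^4, ε/D = 3.15×10^-4, f = 0.02330, h_2 = f(L/D)V²/2g = 0.8062 m
Series → Q common, losses add: H = Σh = 339.6 m

H ≈ 340 m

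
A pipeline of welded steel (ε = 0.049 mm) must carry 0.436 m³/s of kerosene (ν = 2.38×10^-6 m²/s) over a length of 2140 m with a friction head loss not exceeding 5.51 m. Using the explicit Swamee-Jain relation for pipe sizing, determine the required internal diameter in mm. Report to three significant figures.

D ≈ 625 mm

Swamee-Jain (Type III): D = 0.66·[ε^1.25·(LQ²/(gh_f))^4.75 + ν·Q^9.4·(L/(gh_f))^5.2]^0.04
LQ²/(gh_f) = 7.526; L/(gh_f) = 39.59
Term 1 = ε^1.25·(…)^4.75 = 0.0598; Term 2 = ν·Q^9.4·(…)^5.2 = 0.197
D = 0.66·(0.0598 + 0.197)^0.04 = 0.6251 m = 625 mm
Check: V = 1.42 m/s, Re = 3.73×10^5, f = 0.01476, h_f = 5.20 m ≈ 5.51 m ✓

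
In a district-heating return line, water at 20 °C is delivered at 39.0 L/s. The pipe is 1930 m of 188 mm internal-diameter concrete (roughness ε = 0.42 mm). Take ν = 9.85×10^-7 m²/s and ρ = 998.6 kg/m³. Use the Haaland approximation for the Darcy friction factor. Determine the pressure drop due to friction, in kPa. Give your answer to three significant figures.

Δp ≈ 250 kPa

V = 4Q/(πD²) = 4·0.0390/(π·0.188²) = 1.405 m/s
Re = VD/ν = 1.405·0.188/9.85×10^-7 = 2.68×10^5 → turbulent
ε/D = 0.42/188 = 0.00223
Haaland: f = 0.02472
h_f = f(L/D)V²/(2g) = 0.02472·(1930/0.188)·1.405²/(2·9.81) = 25.53 m
Δp = ρg·h_f = 998.6·9.81·25.53 = 250.1 kPa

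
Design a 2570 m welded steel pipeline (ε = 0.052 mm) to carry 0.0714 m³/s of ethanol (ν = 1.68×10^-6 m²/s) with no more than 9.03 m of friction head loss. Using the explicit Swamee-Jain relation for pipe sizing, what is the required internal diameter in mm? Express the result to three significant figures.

D ≈ 294 mm

Swamee-Jain (Type III): D = 0.66·[ε^1.25·(LQ²/(gh_f))^4.75 + ν·Q^9.4·(L/(gh_f))^5.2]^0.04
LQ²/(gh_f) = 0.1479; L/(gh_f) = 29.01
Term 1 = ε^1.25·(…)^4.75 = 5.04×10^-10; Term 2 = ν·Q^9.4·(…)^5.2 = 1.14×10^-9
D = 0.66·(5.04×10^-10 + 1.14×10^-9)^0.04 = 0.2939 m = 294 mm
Check: V = 1.05 m/s, Re = 1.84×10^5, f = 0.01716, h_f = 8.48 m ≈ 9.03 m ✓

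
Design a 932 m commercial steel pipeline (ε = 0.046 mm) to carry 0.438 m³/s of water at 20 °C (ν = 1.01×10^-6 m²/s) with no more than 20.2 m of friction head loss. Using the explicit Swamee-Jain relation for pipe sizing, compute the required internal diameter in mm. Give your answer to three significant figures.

D ≈ 400 mm

Swamee-Jain (Type III): D = 0.66·[ε^1.25·(LQ²/(gh_f))^4.75 + ν·Q^9.4·(L/(gh_f))^5.2]^0.04
LQ²/(gh_f) = 0.9023; L/(gh_f) = 4.703
Term 1 = ε^1.25·(…)^4.75 = 2.32×10^-6; Term 2 = ν·Q^9.4·(…)^5.2 = 1.35×10^-6
D = 0.66·(2.32×10^-6 + 1.35×10^-6)^0.04 = 0.4001 m = 400 mm
Check: V = 3.48 m/s, Re = 1.38×10^6, f = 0.01341, h_f = 19.3 m ≈ 20.2 m ✓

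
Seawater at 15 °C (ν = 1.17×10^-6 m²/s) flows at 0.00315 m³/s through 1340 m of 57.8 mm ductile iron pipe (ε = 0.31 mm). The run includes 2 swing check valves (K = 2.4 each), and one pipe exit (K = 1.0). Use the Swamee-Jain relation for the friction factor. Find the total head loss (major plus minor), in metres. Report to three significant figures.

H_L ≈ 56.3 m

V = 4Q/(πD²) = 1.201 m/s; V²/2g = 0.07346 m
Re = 5.93×10^4, ε/D = 0.00536 → f = 0.03283 (Swamee-Jain)
Major: h_f = f(L/D)·V²/2g = 0.03283·23183·0.07346 = 55.91 m
Minor: ΣK = 5.80; h_m = ΣK·V²/2g = 0.4260 m
Total H_L = 55.91 + 0.4260 = 56.34 m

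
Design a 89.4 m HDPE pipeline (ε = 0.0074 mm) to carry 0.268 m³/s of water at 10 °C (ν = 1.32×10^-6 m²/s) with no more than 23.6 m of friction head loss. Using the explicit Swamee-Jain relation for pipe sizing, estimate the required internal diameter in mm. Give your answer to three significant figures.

D ≈ 195 mm

Swamee-Jain (Type III): D = 0.66·[ε^1.25·(LQ²/(gh_f))^4.75 + ν·Q^9.4·(L/(gh_f))^5.2]^0.04
LQ²/(gh_f) = 0.02773; L/(gh_f) = 0.3862
Term 1 = ε^1.25·(…)^4.75 = 1.55×10^-14; Term 2 = ν·Q^9.4·(…)^5.2 = 3.95×10^-14
D = 0.66·(1.55×10^-14 + 3.95×10^-14)^0.04 = 0.1946 m = 195 mm
Check: V = 9.01 m/s, Re = 1.33×10^6, f = 0.01206, h_f = 22.9 m ≈ 23.6 m ✓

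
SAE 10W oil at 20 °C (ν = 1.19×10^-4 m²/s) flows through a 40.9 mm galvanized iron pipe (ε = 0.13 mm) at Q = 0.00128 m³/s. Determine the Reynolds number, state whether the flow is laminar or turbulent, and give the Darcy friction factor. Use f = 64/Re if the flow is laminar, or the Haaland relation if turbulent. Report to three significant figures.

V = 4Q/(πD²) = 0.9743 m/s
Re = VD/ν = 0.9743·0.0409/1.19×10^-4 = 335
Re < 2300 → laminar → f = 64/Re = 0.1911

Re ≈ 335; laminar; f = 64/Re ≈ 0.191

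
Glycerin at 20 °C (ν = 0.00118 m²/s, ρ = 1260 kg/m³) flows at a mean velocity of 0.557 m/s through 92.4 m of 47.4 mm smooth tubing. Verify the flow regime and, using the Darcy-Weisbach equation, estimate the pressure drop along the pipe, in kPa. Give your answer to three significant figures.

Re = VD/ν = 0.557·0.04740/0.00118 = 22.4 → laminar (Re < 2300)
f = 64/Re = 2.860
h_f = f(L/D)V²/(2g) = 2.860·(92.4/0.04740)·0.557²/(2·9.81) = 88.17 m
Δp = ρg·h_f = 1260·9.81·88.17 = 1090 kPa

Δp ≈ 1090 kPa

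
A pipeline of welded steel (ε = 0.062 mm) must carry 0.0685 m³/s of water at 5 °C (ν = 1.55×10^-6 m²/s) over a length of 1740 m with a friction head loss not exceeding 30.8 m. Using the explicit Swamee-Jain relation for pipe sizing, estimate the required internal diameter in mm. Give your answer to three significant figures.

Swamee-Jain (Type III): D = 0.66·[ε^1.25·(LQ²/(gh_f))^4.75 + ν·Q^9.4·(L/(gh_f))^5.2]^0.04
LQ²/(gh_f) = 0.02702; L/(gh_f) = 5.759
Term 1 = ε^1.25·(…)^4.75 = 1.95×10^-13; Term 2 = ν·Q^9.4·(…)^5.2 = 1.58×10^-13
D = 0.66·(1.95×10^-13 + 1.58×10^-13)^0.04 = 0.2096 m = 210 mm
Check: V = 1.98 m/s, Re = 2.68×10^5, f = 0.01721, h_f = 28.7 m ≈ 30.8 m ✓

D ≈ 210 mm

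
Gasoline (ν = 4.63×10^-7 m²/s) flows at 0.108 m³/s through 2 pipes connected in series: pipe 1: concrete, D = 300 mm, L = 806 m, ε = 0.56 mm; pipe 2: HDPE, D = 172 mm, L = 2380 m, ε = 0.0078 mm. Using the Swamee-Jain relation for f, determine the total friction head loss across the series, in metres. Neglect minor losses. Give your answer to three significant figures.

H ≈ 189 m

Pipe 1: V = 1.528 m/s, Re = 9.90×10^5, ε/D = 0.00187, f = 0.02327, h_1 = f(L/D)V²/2g = 7.439 m
Pipe 2: V = 4.648 m/s, Re = 1.73×10^6, ε/D = 4.53×10^-5, f = 0.01191, h_2 = f(L/D)V²/2g = 181.5 m
Series → Q common, losses add: H = Σh = 188.9 m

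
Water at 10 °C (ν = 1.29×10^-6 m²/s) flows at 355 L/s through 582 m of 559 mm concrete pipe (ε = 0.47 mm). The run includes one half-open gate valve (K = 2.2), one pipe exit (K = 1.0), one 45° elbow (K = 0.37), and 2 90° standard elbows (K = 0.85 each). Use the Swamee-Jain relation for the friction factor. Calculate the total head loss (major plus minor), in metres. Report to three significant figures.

V = 4Q/(πD²) = 1.446 m/s; V²/2g = 0.1066 m
Re = 6.27×10^5, ε/D = 8.41×10^-4 → f = 0.01949 (Swamee-Jain)
Major: h_f = f(L/D)·V²/2g = 0.01949·1041·0.1066 = 2.164 m
Minor: ΣK = 5.27; h_m = ΣK·V²/2g = 0.5620 m
Total H_L = 2.164 + 0.5620 = 2.726 m

H_L ≈ 2.73 m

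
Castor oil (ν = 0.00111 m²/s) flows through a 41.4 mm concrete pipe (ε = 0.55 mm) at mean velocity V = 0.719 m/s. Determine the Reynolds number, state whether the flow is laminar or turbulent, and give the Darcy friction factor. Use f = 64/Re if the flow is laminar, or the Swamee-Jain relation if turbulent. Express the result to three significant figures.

Re ≈ 26.8; laminar; f = 64/Re ≈ 2.39

Re = VD/ν = 0.7190·0.0414/0.00111 = 26.8
Re < 2300 → laminar → f = 64/Re = 2.387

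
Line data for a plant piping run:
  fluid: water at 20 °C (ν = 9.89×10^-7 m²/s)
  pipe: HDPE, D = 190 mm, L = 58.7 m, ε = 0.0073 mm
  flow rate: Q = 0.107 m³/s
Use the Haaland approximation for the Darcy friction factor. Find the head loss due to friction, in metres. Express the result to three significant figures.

V = 4Q/(πD²) = 4·0.107/(π·0.190²) = 3.774 m/s
Re = VD/ν = 3.774·0.190/9.89×10^-7 = 7.25×10^5 → turbulent
ε/D = 0.0073/190 = 3.84×10^-5
Haaland: f = 0.01283
h_f = f(L/D)V²/(2g) = 0.01283·(58.7/0.190)·3.774²/(2·9.81) = 2.877 m

h_f ≈ 2.88 m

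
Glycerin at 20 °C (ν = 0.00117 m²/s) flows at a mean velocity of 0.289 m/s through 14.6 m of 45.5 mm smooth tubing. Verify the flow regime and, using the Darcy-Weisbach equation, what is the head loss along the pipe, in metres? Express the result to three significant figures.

h_f ≈ 7.78 m

Re = VD/ν = 0.289·0.04550/0.00117 = 11.2 → laminar (Re < 2300)
f = 64/Re = 5.695
h_f = f(L/D)V²/(2g) = 5.695·(14.6/0.04550)·0.289²/(2·9.81) = 7.778 m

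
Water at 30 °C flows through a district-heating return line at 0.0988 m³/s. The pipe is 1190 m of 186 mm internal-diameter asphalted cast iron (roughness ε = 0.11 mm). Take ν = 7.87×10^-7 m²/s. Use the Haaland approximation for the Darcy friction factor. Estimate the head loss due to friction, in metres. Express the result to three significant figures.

h_f ≈ 76.9 m

V = 4Q/(πD²) = 4·0.0988/(π·0.186²) = 3.636 m/s
Re = VD/ν = 3.636·0.186/7.87×10^-7 = 8.59×10^5 → turbulent
ε/D = 0.11/186 = 5.91×10^-4
Haaland: f = 0.01783
h_f = f(L/D)V²/(2g) = 0.01783·(1190/0.186)·3.636²/(2·9.81) = 76.88 m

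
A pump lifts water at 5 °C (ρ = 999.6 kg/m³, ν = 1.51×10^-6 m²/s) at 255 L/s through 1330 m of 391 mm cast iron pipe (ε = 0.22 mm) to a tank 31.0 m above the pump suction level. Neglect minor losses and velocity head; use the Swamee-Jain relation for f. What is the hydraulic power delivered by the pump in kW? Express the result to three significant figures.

P_hyd ≈ 113 kW

V = 4Q/(πD²) = 2.124 m/s; Re = 5.50×10^5; ε/D = 5.63×10^-4; f = 0.01808
h_f = f(L/D)V²/2g = 14.14 m
Total head H = z + h_f = 31.0 + 14.14 = 45.14 m
P_hyd = ρgQH = 999.6·9.81·0.255·45.14 = 112.9 kW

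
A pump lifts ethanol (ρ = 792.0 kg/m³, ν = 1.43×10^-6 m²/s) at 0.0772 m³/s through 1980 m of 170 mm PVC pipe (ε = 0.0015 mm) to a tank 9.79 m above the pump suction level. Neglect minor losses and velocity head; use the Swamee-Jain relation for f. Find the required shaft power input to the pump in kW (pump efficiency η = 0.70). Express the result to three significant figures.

V = 4Q/(πD²) = 3.401 m/s; Re = 4.04×10^5; ε/D = 8.82×10^-6; f = 0.01373
h_f = f(L/D)V²/2g = 94.27 m
Total head H = z + h_f = 9.79 + 94.27 = 104.1 m
P_hyd = ρgQH = 792.0·9.81·0.0772·104.1 = 62.41 kW
P_shaft = P_hyd/η = 62.41/0.70 = 89.16 kW

P_shaft ≈ 89.2 kW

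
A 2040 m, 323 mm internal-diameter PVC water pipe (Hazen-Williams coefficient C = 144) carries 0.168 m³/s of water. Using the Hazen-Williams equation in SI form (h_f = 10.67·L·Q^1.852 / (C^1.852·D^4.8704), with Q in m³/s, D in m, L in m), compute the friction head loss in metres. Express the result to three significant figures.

h_f ≈ 19.8 m

h_f = 10.67·2040·0.168^1.852 / (144^1.852·0.323^4.8704) = 19.78 m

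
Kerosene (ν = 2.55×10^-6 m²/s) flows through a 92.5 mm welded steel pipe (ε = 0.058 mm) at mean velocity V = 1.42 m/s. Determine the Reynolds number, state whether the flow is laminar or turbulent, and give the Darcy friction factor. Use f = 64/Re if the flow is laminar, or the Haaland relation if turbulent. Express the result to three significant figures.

Re ≈ 5.15×10^4; turbulent; f ≈ 0.0225

Re = VD/ν = 1.420·0.0925/2.55×10^-6 = 5.15×10^4
Re > 4000 → turbulent; ε/D = 6.27×10^-4
Haaland: f = 0.02254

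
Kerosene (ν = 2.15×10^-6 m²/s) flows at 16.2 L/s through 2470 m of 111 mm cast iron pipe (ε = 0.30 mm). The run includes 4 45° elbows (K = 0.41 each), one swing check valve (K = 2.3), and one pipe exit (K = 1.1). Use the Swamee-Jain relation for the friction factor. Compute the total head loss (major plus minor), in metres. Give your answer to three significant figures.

H_L ≈ 87.4 m

V = 4Q/(πD²) = 1.674 m/s; V²/2g = 0.1428 m
Re = 8.64×10^4, ε/D = 0.00270 → f = 0.02727 (Swamee-Jain)
Major: h_f = f(L/D)·V²/2g = 0.02727·22252·0.1428 = 86.67 m
Minor: ΣK = 5.04; h_m = ΣK·V²/2g = 0.7199 m
Total H_L = 86.67 + 0.7199 = 87.39 m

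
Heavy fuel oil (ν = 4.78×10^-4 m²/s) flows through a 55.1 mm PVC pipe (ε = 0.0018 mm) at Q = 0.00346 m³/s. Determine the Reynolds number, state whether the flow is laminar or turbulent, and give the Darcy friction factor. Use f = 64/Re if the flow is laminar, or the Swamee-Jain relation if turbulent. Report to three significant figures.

V = 4Q/(πD²) = 1.451 m/s
Re = VD/ν = 1.451·0.0551/4.78×10^-4 = 167
Re < 2300 → laminar → f = 64/Re = 0.3826

Re ≈ 167; laminar; f = 64/Re ≈ 0.383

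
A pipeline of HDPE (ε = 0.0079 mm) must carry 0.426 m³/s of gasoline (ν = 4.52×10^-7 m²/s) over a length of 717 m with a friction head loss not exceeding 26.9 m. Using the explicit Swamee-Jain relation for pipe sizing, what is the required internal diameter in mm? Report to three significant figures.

D ≈ 334 mm

Swamee-Jain (Type III): D = 0.66·[ε^1.25·(LQ²/(gh_f))^4.75 + ν·Q^9.4·(L/(gh_f))^5.2]^0.04
LQ²/(gh_f) = 0.4931; L/(gh_f) = 2.717
Term 1 = ε^1.25·(…)^4.75 = 1.46×10^-8; Term 2 = ν·Q^9.4·(…)^5.2 = 2.68×10^-8
D = 0.66·(1.46×10^-8 + 2.68×10^-8)^0.04 = 0.3344 m = 334 mm
Check: V = 4.85 m/s, Re = 3.59×10^6, f = 0.01056, h_f = 27.2 m ≈ 26.9 m ✓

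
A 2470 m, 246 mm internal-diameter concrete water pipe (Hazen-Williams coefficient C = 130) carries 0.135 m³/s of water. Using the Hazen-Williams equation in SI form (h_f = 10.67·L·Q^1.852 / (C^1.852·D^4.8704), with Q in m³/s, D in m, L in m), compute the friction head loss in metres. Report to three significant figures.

h_f = 10.67·2470·0.135^1.852 / (130^1.852·0.246^4.8704) = 72.71 m

h_f ≈ 72.7 m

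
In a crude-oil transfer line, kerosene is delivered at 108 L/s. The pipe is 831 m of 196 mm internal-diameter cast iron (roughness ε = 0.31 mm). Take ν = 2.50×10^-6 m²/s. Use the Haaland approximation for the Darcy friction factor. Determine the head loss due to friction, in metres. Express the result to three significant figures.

h_f ≈ 62.9 m

V = 4Q/(πD²) = 4·0.108/(π·0.196²) = 3.579 m/s
Re = VD/ν = 3.579·0.196/2.50×10^-6 = 2.81×10^5 → turbulent
ε/D = 0.31/196 = 0.00158
Haaland: f = 0.02273
h_f = f(L/D)V²/(2g) = 0.02273·(831/0.196)·3.579²/(2·9.81) = 62.94 m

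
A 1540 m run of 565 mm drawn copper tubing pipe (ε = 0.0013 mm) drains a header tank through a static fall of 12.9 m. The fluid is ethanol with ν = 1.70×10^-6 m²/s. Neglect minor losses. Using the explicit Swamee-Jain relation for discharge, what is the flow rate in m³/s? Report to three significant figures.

Swamee-Jain (Type II): Q = -0.965·√(gD⁵h_f/L)·ln[ε/(3.7D) + √(3.17ν²L/(gD³h_f))]
√(gD⁵h_f/L) = √(9.81·0.565⁵·12.9/1540) = 0.06878
ε/(3.7D) = 6.22×10^-7; √(3.17ν²L/(gD³h_f)) = 2.49×10^-5
Q = -0.965·0.06878·ln(2.548×10^-5) = 0.7021 m³/s
Check: V = 2.80 m/s, Re = 9.31×10^5, f = 0.01180, h_f = 12.9 m ≈ 12.9 m ✓

Q ≈ 0.702 m³/s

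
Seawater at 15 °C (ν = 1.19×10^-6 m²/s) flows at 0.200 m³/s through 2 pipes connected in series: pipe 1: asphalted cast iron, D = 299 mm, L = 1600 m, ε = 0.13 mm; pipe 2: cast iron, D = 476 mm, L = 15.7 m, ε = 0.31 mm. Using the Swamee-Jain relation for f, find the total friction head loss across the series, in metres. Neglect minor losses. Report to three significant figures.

H ≈ 37.8 m

Pipe 1: V = 2.848 m/s, Re = 7.16×10^5, ε/D = 4.35×10^-4, f = 0.01706, h_1 = f(L/D)V²/2g = 37.74 m
Pipe 2: V = 1.124 m/s, Re = 4.50×10^5, ε/D = 6.51×10^-4, f = 0.01875, h_2 = f(L/D)V²/2g = 0.03981 m
Series → Q common, losses add: H = Σh = 37.78 m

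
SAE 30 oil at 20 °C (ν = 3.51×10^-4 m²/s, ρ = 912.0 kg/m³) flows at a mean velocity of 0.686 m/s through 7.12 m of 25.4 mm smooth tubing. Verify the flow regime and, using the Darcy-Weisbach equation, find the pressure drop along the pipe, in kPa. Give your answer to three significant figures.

Δp ≈ 77.6 kPa

Re = VD/ν = 0.686·0.02540/3.51×10^-4 = 49.6 → laminar (Re < 2300)
f = 64/Re = 1.289
h_f = f(L/D)V²/(2g) = 1.289·(7.12/0.02540)·0.686²/(2·9.81) = 8.668 m
Δp = ρg·h_f = 912.0·9.81·8.668 = 77.55 kPa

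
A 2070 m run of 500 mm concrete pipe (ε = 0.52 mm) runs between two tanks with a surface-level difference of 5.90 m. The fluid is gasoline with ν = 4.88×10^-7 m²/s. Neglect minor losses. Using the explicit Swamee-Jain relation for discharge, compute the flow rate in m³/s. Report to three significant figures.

Q ≈ 0.232 m³/s

Swamee-Jain (Type II): Q = -0.965·√(gD⁵h_f/L)·ln[ε/(3.7D) + √(3.17ν²L/(gD³h_f))]
√(gD⁵h_f/L) = √(9.81·0.500⁵·5.90/2070) = 0.02956
ε/(3.7D) = 2.81×10^-4; √(3.17ν²L/(gD³h_f)) = 1.47×10^-5
Q = -0.965·0.02956·ln(2.958×10^-4) = 0.2318 m³/s
Check: V = 1.18 m/s, Re = 1.21×10^6, f = 0.02015, h_f = 5.93 m ≈ 5.90 m ✓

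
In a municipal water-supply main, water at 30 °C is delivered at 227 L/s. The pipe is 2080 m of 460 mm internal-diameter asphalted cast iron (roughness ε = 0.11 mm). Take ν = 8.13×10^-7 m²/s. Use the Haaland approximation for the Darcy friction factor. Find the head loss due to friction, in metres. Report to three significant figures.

h_f ≈ 6.54 m

V = 4Q/(πD²) = 4·0.227/(π·0.460²) = 1.366 m/s
Re = VD/ν = 1.366·0.460/8.13×10^-7 = 7.73×10^5 → turbulent
ε/D = 0.11/460 = 2.39×10^-4
Haaland: f = 0.01521
h_f = f(L/D)V²/(2g) = 0.01521·(2080/0.460)·1.366²/(2·9.81) = 6.540 m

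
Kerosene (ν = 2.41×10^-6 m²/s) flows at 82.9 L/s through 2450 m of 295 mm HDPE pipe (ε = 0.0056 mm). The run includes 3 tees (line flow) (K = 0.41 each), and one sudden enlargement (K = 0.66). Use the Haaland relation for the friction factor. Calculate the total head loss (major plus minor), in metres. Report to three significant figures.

H_L ≈ 10.4 m

V = 4Q/(πD²) = 1.213 m/s; V²/2g = 0.07498 m
Re = 1.48×10^5, ε/D = 1.90×10^-5 → f = 0.01654 (Haaland)
Major: h_f = f(L/D)·V²/2g = 0.01654·8305·0.07498 = 10.30 m
Minor: ΣK = 1.89; h_m = ΣK·V²/2g = 0.1417 m
Total H_L = 10.30 + 0.1417 = 10.44 m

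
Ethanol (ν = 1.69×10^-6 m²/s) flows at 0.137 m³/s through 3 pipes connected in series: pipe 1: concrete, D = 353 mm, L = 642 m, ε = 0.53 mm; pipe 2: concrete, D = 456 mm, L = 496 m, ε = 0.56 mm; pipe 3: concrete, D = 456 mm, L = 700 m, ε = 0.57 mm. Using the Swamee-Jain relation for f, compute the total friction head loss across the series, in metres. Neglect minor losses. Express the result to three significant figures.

Pipe 1: V = 1.400 m/s, Re = 2.92×10^5, ε/D = 0.00150, f = 0.02263, h_1 = f(L/D)V²/2g = 4.111 m
Pipe 2: V = 0.8389 m/s, Re = 2.26×10^5, ε/D = 0.00123, f = 0.02191, h_2 = f(L/D)V²/2g = 0.8548 m
Pipe 3: V = 0.8389 m/s, Re = 2.26×10^5, ε/D = 0.00125, f = 0.02199, h_3 = f(L/D)V²/2g = 1.211 m
Series → Q common, losses add: H = Σh = 6.177 m

H ≈ 6.18 m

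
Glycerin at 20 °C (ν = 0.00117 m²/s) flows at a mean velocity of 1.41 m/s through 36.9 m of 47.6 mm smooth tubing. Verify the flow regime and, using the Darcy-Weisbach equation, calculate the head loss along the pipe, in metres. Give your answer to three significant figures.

Re = VD/ν = 1.41·0.04760/0.00117 = 57.4 → laminar (Re < 2300)
f = 64/Re = 1.116
h_f = f(L/D)V²/(2g) = 1.116·(36.9/0.04760)·1.41²/(2·9.81) = 87.64 m

h_f ≈ 87.6 m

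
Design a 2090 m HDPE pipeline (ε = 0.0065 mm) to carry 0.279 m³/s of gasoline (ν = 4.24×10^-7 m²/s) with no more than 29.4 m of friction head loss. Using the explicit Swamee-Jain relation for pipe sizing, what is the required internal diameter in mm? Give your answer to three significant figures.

D ≈ 346 mm

Swamee-Jain (Type III): D = 0.66·[ε^1.25·(LQ²/(gh_f))^4.75 + ν·Q^9.4·(L/(gh_f))^5.2]^0.04
LQ²/(gh_f) = 0.5641; L/(gh_f) = 7.247
Term 1 = ε^1.25·(…)^4.75 = 2.16×10^-8; Term 2 = ν·Q^9.4·(…)^5.2 = 7.74×10^-8
D = 0.66·(2.16×10^-8 + 7.74×10^-8)^0.04 = 0.3462 m = 346 mm
Check: V = 2.96 m/s, Re = 2.42×10^6, f = 0.01079, h_f = 29.2 m ≈ 29.4 m ✓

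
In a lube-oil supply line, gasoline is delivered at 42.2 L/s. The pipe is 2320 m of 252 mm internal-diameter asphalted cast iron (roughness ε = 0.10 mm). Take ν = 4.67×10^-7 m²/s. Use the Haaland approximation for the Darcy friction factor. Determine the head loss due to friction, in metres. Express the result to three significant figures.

h_f ≈ 5.70 m

V = 4Q/(πD²) = 4·0.0422/(π·0.252²) = 0.8461 m/s
Re = VD/ν = 0.8461·0.252/4.67×10^-7 = 4.57×10^5 → turbulent
ε/D = 0.10/252 = 3.97×10^-4
Haaland: f = 0.01697
h_f = f(L/D)V²/(2g) = 0.01697·(2320/0.252)·0.8461²/(2·9.81) = 5.700 m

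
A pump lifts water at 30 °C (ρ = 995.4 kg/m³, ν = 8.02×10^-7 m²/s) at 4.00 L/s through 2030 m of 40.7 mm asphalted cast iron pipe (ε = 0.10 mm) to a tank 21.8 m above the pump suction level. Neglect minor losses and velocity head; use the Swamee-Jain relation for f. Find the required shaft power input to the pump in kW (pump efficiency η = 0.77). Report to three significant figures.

V = 4Q/(πD²) = 3.075 m/s; Re = 1.56×10^5; ε/D = 0.00246; f = 0.02593
h_f = f(L/D)V²/2g = 623.2 m
Total head H = z + h_f = 21.8 + 623.2 = 645.0 m
P_hyd = ρgQH = 995.4·9.81·0.00400·645.0 = 25.19 kW
P_shaft = P_hyd/η = 25.19/0.77 = 32.72 kW

P_shaft ≈ 32.7 kW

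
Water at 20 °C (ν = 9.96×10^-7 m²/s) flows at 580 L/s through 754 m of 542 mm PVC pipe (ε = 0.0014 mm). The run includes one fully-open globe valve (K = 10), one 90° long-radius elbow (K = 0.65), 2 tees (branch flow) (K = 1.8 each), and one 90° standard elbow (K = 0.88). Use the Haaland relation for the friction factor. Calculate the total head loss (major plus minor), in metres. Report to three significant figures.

H_L ≈ 9.82 m

V = 4Q/(πD²) = 2.514 m/s; V²/2g = 0.3221 m
Re = 1.37×10^6, ε/D = 2.58×10^-6 → f = 0.01105 (Haaland)
Major: h_f = f(L/D)·V²/2g = 0.01105·1391·0.3221 = 4.952 m
Minor: ΣK = 15.1; h_m = ΣK·V²/2g = 4.873 m
Total H_L = 4.952 + 4.873 = 9.825 m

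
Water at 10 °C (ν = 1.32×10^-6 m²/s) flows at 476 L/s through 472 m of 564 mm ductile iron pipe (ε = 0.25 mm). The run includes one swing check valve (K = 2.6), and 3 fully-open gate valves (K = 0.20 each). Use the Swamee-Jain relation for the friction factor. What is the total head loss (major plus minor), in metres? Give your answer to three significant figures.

H_L ≈ 3.23 m

V = 4Q/(πD²) = 1.905 m/s; V²/2g = 0.1850 m
Re = 8.14×10^5, ε/D = 4.43×10^-4 → f = 0.01703 (Swamee-Jain)
Major: h_f = f(L/D)·V²/2g = 0.01703·836.9·0.1850 = 2.636 m
Minor: ΣK = 3.20; h_m = ΣK·V²/2g = 0.5921 m
Total H_L = 2.636 + 0.5921 = 3.228 m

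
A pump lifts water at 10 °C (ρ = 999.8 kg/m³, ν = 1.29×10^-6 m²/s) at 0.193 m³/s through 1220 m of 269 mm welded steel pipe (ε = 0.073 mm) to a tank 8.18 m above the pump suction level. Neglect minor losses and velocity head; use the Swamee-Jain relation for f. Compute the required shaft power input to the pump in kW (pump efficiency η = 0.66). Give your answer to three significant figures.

V = 4Q/(πD²) = 3.396 m/s; Re = 7.08×10^5; ε/D = 2.71×10^-4; f = 0.01578
h_f = f(L/D)V²/2g = 42.06 m
Total head H = z + h_f = 8.18 + 42.06 = 50.24 m
P_hyd = ρgQH = 999.8·9.81·0.193·50.24 = 95.10 kW
P_shaft = P_hyd/η = 95.10/0.66 = 144.1 kW

P_shaft ≈ 144 kW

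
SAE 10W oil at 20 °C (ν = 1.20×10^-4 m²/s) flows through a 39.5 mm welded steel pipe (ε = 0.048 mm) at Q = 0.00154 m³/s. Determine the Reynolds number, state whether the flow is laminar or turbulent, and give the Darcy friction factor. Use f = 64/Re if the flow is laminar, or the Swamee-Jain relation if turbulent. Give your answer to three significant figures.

V = 4Q/(πD²) = 1.257 m/s
Re = VD/ν = 1.257·0.0395/1.20×10^-4 = 414
Re < 2300 → laminar → f = 64/Re = 0.1547

Re ≈ 414; laminar; f = 64/Re ≈ 0.155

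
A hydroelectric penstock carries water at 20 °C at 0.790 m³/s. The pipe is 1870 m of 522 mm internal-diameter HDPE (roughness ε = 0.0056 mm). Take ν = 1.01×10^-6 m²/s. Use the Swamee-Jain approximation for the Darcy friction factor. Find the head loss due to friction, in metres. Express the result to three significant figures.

V = 4Q/(πD²) = 4·0.790/(π·0.522²) = 3.691 m/s
Re = VD/ν = 3.691·0.522/1.01×10^-6 = 1.91×10^6 → turbulent
ε/D = 0.0056/522 = 1.07×10^-5
Swamee-Jain: f = 0.01083
h_f = f(L/D)V²/(2g) = 0.01083·(1870/0.522)·3.691²/(2·9.81) = 26.94 m

h_f ≈ 26.9 m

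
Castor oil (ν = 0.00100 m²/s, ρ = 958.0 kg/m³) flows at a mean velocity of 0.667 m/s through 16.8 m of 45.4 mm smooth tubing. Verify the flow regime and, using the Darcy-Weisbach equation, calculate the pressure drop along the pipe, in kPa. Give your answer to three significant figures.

Re = VD/ν = 0.667·0.04540/0.00100 = 30.3 → laminar (Re < 2300)
f = 64/Re = 2.113
h_f = f(L/D)V²/(2g) = 2.113·(16.8/0.04540)·0.667²/(2·9.81) = 17.73 m
Δp = ρg·h_f = 958.0·9.81·17.73 = 166.7 kPa

Δp ≈ 167 kPa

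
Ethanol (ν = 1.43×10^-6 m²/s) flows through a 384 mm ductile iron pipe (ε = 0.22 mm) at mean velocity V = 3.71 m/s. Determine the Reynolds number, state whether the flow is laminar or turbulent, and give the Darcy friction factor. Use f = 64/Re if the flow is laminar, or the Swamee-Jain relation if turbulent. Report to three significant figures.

Re ≈ 9.96×10^5; turbulent; f ≈ 0.0178

Re = VD/ν = 3.710·0.384/1.43×10^-6 = 9.96×10^5
Re > 4000 → turbulent; ε/D = 5.73×10^-4
Swamee-Jain: f = 0.01778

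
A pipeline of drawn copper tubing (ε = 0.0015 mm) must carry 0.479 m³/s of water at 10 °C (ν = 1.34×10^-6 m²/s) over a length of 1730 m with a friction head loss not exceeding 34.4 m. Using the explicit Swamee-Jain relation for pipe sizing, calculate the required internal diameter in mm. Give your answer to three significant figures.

Swamee-Jain (Type III): D = 0.66·[ε^1.25·(LQ²/(gh_f))^4.75 + ν·Q^9.4·(L/(gh_f))^5.2]^0.04
LQ²/(gh_f) = 1.176; L/(gh_f) = 5.126
Term 1 = ε^1.25·(…)^4.75 = 1.13×10^-7; Term 2 = ν·Q^9.4·(…)^5.2 = 6.51×10^-6
D = 0.66·(1.13×10^-7 + 6.51×10^-6)^0.04 = 0.4096 m = 410 mm
Check: V = 3.63 m/s, Re = 1.11×10^6, f = 0.01150, h_f = 32.7 m ≈ 34.4 m ✓

D ≈ 410 mm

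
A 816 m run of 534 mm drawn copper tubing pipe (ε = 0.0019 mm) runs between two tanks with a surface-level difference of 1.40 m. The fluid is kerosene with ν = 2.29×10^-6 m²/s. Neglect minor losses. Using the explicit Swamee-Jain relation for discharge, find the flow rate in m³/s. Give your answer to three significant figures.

Swamee-Jain (Type II): Q = -0.965·√(gD⁵h_f/L)·ln[ε/(3.7D) + √(3.17ν²L/(gD³h_f))]
√(gD⁵h_f/L) = √(9.81·0.534⁵·1.40/816) = 0.02703
ε/(3.7D) = 9.62×10^-7; √(3.17ν²L/(gD³h_f)) = 8.05×10^-5
Q = -0.965·0.02703·ln(8.150×10^-5) = 0.2456 m³/s
Check: V = 1.10 m/s, Re = 2.56×10^5, f = 0.01485, h_f = 1.39 m ≈ 1.40 m ✓

Q ≈ 0.246 m³/s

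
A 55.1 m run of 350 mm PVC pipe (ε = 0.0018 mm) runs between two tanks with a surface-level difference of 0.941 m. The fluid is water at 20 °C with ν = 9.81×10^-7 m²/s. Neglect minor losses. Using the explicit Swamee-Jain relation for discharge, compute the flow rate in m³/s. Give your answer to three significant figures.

Q ≈ 0.307 m³/s

Swamee-Jain (Type II): Q = -0.965·√(gD⁵h_f/L)·ln[ε/(3.7D) + √(3.17ν²L/(gD³h_f))]
√(gD⁵h_f/L) = √(9.81·0.350⁵·0.941/55.1) = 0.02966
ε/(3.7D) = 1.39×10^-6; √(3.17ν²L/(gD³h_f)) = 2.06×10^-5
Q = -0.965·0.02966·ln(2.200×10^-5) = 0.3070 m³/s
Check: V = 3.19 m/s, Re = 1.14×10^6, f = 0.01150, h_f = 0.939 m ≈ 0.941 m ✓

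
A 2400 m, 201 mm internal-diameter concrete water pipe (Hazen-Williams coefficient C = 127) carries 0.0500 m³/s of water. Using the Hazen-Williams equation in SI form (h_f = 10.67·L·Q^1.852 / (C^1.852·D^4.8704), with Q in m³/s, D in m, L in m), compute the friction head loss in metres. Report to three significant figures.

h_f = 10.67·2400·0.0500^1.852 / (127^1.852·0.201^4.8704) = 31.36 m

h_f ≈ 31.4 m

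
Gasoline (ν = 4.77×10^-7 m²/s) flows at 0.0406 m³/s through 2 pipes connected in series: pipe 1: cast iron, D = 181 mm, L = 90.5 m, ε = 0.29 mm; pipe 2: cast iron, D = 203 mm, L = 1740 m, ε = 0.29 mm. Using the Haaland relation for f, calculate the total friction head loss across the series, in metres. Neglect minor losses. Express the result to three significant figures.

Pipe 1: V = 1.578 m/s, Re = 5.99×10^5, ε/D = 0.00160, f = 0.02246, h_1 = f(L/D)V²/2g = 1.425 m
Pipe 2: V = 1.254 m/s, Re = 5.34×10^5, ε/D = 0.00143, f = 0.02188, h_2 = f(L/D)V²/2g = 15.04 m
Series → Q common, losses add: H = Σh = 16.47 m

H ≈ 16.5 m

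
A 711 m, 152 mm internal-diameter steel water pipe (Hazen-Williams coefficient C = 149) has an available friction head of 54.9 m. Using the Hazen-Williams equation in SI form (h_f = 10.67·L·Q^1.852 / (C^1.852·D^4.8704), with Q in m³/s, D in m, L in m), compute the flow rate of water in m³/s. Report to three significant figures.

Rearranging: Q = [h_f·C^1.852·D^4.8704 / (10.67·L)]^(1/1.852)
Q = [54.9·149^1.852·0.152^4.8704 / (10.67·711)]^0.540 = 0.07342 m³/s

Q ≈ 0.0734 m³/s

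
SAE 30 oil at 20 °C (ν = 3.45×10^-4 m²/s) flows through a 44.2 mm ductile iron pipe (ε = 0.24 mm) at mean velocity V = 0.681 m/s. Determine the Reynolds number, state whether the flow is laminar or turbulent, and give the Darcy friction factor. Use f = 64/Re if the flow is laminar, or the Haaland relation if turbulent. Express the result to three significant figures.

Re = VD/ν = 0.6810·0.0442/3.45×10^-4 = 87.2
Re < 2300 → laminar → f = 64/Re = 0.7335

Re ≈ 87.2; laminar; f = 64/Re ≈ 0.734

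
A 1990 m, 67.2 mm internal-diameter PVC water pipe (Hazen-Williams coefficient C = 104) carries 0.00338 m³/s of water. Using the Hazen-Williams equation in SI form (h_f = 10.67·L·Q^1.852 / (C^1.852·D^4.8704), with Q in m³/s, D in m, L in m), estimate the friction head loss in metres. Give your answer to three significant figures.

h_f ≈ 53.2 m

h_f = 10.67·1990·0.00338^1.852 / (104^1.852·0.0672^4.8704) = 53.24 m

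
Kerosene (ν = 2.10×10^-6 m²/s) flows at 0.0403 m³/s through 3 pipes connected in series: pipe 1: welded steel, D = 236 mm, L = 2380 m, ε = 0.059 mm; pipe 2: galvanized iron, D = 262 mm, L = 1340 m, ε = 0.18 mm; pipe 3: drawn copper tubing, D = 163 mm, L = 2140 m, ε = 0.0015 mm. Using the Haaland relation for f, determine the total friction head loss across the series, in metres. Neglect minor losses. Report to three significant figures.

Pipe 1: V = 0.9213 m/s, Re = 1.04×10^5, ε/D = 2.50×10^-4, f = 0.01886, h_1 = f(L/D)V²/2g = 8.229 m
Pipe 2: V = 0.7475 m/s, Re = 9.33×10^4, ε/D = 6.87×10^-4, f = 0.02098, h_2 = f(L/D)V²/2g = 3.056 m
Pipe 3: V = 1.931 m/s, Re = 1.50×10^5, ε/D = 9.20×10^-6, f = 0.01645, h_3 = f(L/D)V²/2g = 41.06 m
Series → Q common, losses add: H = Σh = 52.35 m

H ≈ 52.3 m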